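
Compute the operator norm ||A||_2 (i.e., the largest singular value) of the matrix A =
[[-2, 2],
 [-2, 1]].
||A||_2 = sqrt((13 + sqrt(153))/2) ≈ 3.5616 (= sqrt(largest eigenvalue of A^T A))

||A||_2 = sigma_max(A) = sqrt(lambda_max(A^T A)). Form the symmetric matrix M = A^T A =
[[8, -6],
 [-6, 5]].
Its characteristic polynomial (trace, determinant of M give the coefficients) is
  p(λ) = det(λ I - M) = λ^2 - 13λ + 4.
For λ^2 - 13λ + 4 the discriminant is 153. It is nonnegative but not a perfect square, so the roots are real and irrational: λ = (13 ± sqrt(153))/2 ≈ 12.6847, 0.3153.
So the eigenvalues of A^T A are ≈ 0.3153, 12.6847 (all ≥ 0, as they must be for A^T A). The largest is λ_max = (13 + sqrt(153))/2 ≈ 12.6847, hence ||A||_2 = sqrt(λ_max) = sqrt((13 + sqrt(153))/2) ≈ 3.5616.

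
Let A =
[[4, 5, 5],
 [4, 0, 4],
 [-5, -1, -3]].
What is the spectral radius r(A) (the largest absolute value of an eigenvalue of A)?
r(A) ≈ 3.5534

The eigenvalues of A are the roots of its characteristic polynomial. With M = A (coefficients from the trace, the sum of principal 2x2 minors, and det A):
  p(λ) = det(λ I - M) = λ^3 - λ^2 - 3λ + 44.
No integer candidate from the rational root theorem (±divisors of 44) is a root, so the roots are irrational. The cubic discriminant is Δ = -49603 < 0, so there is one real root and a complex-conjugate pair. p(-4) = -24 and p(-3) = 17 have opposite signs, so a root lies in (-4, -3); Newton's method refines it to λ ≈ -3.4846. Dividing out (λ - (-3.4846)) leaves approximately λ^2 - 4.4846λ + 12.627. For λ^2 - 4.4846λ + 12.627 the discriminant is -30.3964. It is negative, so the remaining roots are the complex-conjugate pair λ ≈ 2.2423 ± 2.7566i. Their product equals the constant term, so |λ|^2 ≈ 12.627 and |λ| ≈ 3.5534.
Thus the eigenvalues (to 4 decimals) are -3.4846 (modulus 3.4846); 2.2423 ± 2.7566i (modulus 3.5534). The spectral radius is the largest modulus: r(A) ≈ 3.5534. (Cross-check: r(A) ≤ ||A||_2 ≈ 10.9348; equality holds whenever A is normal, though it can also hold for some non-normal A.)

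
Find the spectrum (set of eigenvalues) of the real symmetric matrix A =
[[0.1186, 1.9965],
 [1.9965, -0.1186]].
sigma(A) ≈ {-2, 2}

A is real symmetric, so its spectrum consists of real eigenvalues. Expanding the characteristic polynomial of the displayed matrix gives
  det(λ I - A) = p(λ) = λ^2 + (0)λ + (-4).
Solving p(λ) = 0 yields eigenvalues ≈ -2, 2. (A is shown rounded to 4 decimals, so these recover the underlying integer eigenvalues to within that precision.)
Verification: the trace of A = 0 equals the sum of eigenvalues 0, and det(A) ≈ -4.0001 matches the eigenvalue product -4.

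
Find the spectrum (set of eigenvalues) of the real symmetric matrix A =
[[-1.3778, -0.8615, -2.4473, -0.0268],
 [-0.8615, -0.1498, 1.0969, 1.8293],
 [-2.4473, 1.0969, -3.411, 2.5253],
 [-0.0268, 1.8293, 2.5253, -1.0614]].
sigma(A) ≈ {-6, -2, -1, 3}

A is real symmetric, so its spectrum consists of real eigenvalues. Expanding the characteristic polynomial of the displayed matrix gives
  det(λ I - A) = p(λ) = λ^4 + (6)λ^3 + (-7)λ^2 + (-48)λ + (-36).
Solving p(λ) = 0 yields eigenvalues ≈ -6, -2, -1, 3. (A is shown rounded to 4 decimals, so these recover the underlying integer eigenvalues to within that precision.)
Verification: the trace of A = -6 equals the sum of eigenvalues -6, and det(A) ≈ -35.9993 matches the eigenvalue product -36.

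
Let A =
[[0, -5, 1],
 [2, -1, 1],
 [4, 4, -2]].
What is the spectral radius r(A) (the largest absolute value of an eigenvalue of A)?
r(A) ≈ 3.85

The eigenvalues of A are the roots of its characteristic polynomial. With M = A (coefficients from the trace, the sum of principal 2x2 minors, and det A):
  p(λ) = det(λ I - M) = λ^3 + 3λ^2 + 4λ + 28.
No integer candidate from the rational root theorem (±divisors of 28) is a root, so the roots are irrational. The cubic discriminant is Δ = -18256 < 0, so there is one real root and a complex-conjugate pair. p(-4) = -4 and p(-3) = 16 have opposite signs, so a root lies in (-4, -3); Newton's method refines it to λ ≈ -3.85. Dividing out (λ - (-3.85)) leaves approximately λ^2 - 0.85λ + 7.2727. For λ^2 - 0.85λ + 7.2727 the discriminant is -28.3681. It is negative, so the remaining roots are the complex-conjugate pair λ ≈ 0.425 ± 2.6631i. Their product equals the constant term, so |λ|^2 ≈ 7.2727 and |λ| ≈ 2.6968.
Thus the eigenvalues (to 4 decimals) are -3.85 (modulus 3.85); 0.425 ± 2.6631i (modulus 2.6968). The spectral radius is the largest modulus: r(A) ≈ 3.85. (Cross-check: r(A) ≤ ||A||_2 ≈ 7.3255; equality holds whenever A is normal, though it can also hold for some non-normal A.)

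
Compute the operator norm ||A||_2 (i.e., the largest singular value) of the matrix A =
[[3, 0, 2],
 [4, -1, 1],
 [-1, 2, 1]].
||A||_2 ≈ 5.5267 (= sqrt(largest eigenvalue of A^T A))

||A||_2 = sigma_max(A) = sqrt(lambda_max(A^T A)). Form the symmetric matrix M = A^T A =
[[26, -6, 9],
 [-6, 5, 1],
 [9, 1, 6]].
Its characteristic polynomial (trace, sum of principal 2x2 minors, determinant of M give the coefficients) is
  p(λ) = det(λ I - M) = λ^3 - 37λ^2 + 198λ - 25.
No integer candidate from the rational root theorem (±divisors of 25) is a root, so the roots are irrational. The cubic discriminant is Δ = 20835233 > 0, so there are three distinct real roots. p(0) = -25 and p(1) = 137 have opposite signs, so a root lies in (0, 1); Newton's method refines it to λ ≈ 0.1294. p(6) = 47 and p(7) = -109 have opposite signs, so a root lies in (6, 7); Newton's method refines it to λ ≈ 6.3262. p(30) = -385 and p(31) = 347 have opposite signs, so a root lies in (30, 31); Newton's method refines it to λ ≈ 30.5444. Check (Vieta): the three roots sum to 37, matching tr M = 37.
So the eigenvalues of A^T A are ≈ 0.1294, 6.3262, 30.5444 (all ≥ 0, as they must be for A^T A). The largest is λ_max ≈ 30.5444, hence ||A||_2 = sqrt(λ_max) ≈ 5.5267.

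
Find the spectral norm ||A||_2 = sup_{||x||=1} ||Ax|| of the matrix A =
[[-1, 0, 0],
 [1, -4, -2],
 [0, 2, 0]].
||A||_2 ≈ 4.9204 (= sqrt(largest eigenvalue of A^T A))

||A||_2 = sigma_max(A) = sqrt(lambda_max(A^T A)). Form the symmetric matrix M = A^T A =
[[2, -4, -2],
 [-4, 20, 8],
 [-2, 8, 4]].
Its characteristic polynomial (trace, sum of principal 2x2 minors, determinant of M give the coefficients) is
  p(λ) = det(λ I - M) = λ^3 - 26λ^2 + 44λ - 16.
No integer candidate from the rational root theorem (±divisors of 16) is a root, so the roots are irrational. The cubic discriminant is Δ = 165696 > 0, so there are three distinct real roots. p(0) = -16 and p(1) = 3 have opposite signs, so a root lies in (0, 1); Newton's method refines it to λ ≈ 0.5206. p(1) = 3 and p(2) = -24 have opposite signs, so a root lies in (1, 2); Newton's method refines it to λ ≈ 1.2696. p(24) = -112 and p(25) = 459 have opposite signs, so a root lies in (24, 25); Newton's method refines it to λ ≈ 24.2099. Check (Vieta): the three roots sum to 26, matching tr M = 26.
So the eigenvalues of A^T A are ≈ 0.5206, 1.2696, 24.2099 (all ≥ 0, as they must be for A^T A). The largest is λ_max ≈ 24.2099, hence ||A||_2 = sqrt(λ_max) ≈ 4.9204.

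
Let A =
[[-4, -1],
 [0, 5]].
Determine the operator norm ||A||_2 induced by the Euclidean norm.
||A||_2 = sqrt((42 + sqrt(164))/2) ≈ 5.2348 (= sqrt(largest eigenvalue of A^T A))

||A||_2 = sigma_max(A) = sqrt(lambda_max(A^T A)). Form the symmetric matrix M = A^T A =
[[16, 4],
 [4, 26]].
Its characteristic polynomial (trace, determinant of M give the coefficients) is
  p(λ) = det(λ I - M) = λ^2 - 42λ + 400.
For λ^2 - 42λ + 400 the discriminant is 164. It is nonnegative but not a perfect square, so the roots are real and irrational: λ = (42 ± sqrt(164))/2 ≈ 27.4031, 14.5969.
So the eigenvalues of A^T A are ≈ 14.5969, 27.4031 (all ≥ 0, as they must be for A^T A). The largest is λ_max = (42 + sqrt(164))/2 ≈ 27.4031, hence ||A||_2 = sqrt(λ_max) = sqrt((42 + sqrt(164))/2) ≈ 5.2348.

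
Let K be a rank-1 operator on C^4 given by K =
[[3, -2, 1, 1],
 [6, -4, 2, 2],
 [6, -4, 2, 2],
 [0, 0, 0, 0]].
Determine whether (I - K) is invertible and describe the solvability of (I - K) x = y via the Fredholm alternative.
(I - K) is singular (det(I - K) = 0, i.e. 1 ∈ sigma(K)). (I - K) x = y is solvable iff y ⊥ ker((I - K)^*) = span{(3, -2, 1, 1)}, i.e. iff 3y_1 - 2y_2 + y_3 + y_4 = 0. When solvable, the solutions are x = y + c·(1, 2, 2, 0), c arbitrary (ker(I - K) = span{(1, 2, 2, 0)}, dimension 1).

K has rank 1, so it is an outer product K = u v^T: every row of K is a multiple of one row vector. Reading off the entries, u = (1, 2, 2, 0) and v = (3, -2, 1, 1) (row i of K equals u_i·v^T). A rank-one matrix u v^T satisfies K u = u (v·u) and kills the (3)-dimensional subspace v^⊥, so its characteristic polynomial is lambda^3 (lambda - v·u) with v·u = tr K = 1. Hence the eigenvalues of I - K are 1 (multiplicity 3) and 1 - (1) = 0, so det(I - K) = 0. (Direct check: I - K =
[[-2, 2, -1, -1],
 [-6, 5, -2, -2],
 [-6, 4, -1, -2],
 [0, 0, 0, 1]]
has determinant 0.) So 1 is an eigenvalue of K and (I - K) is not invertible. The finite-dimensional Fredholm alternative says: either (I - K) is invertible, or ker(I - K) ≠ {0} and then range(I - K) = ker((I - K)^*)^⊥, with dim ker(I - K) = dim ker((I - K)^*). We are in the second case, so we need both kernels. Kernel of I - K: (I - K) u = u - u (v·u) = u - u = 0, so ker(I - K) = span{u} = span{(1, 2, 2, 0)} (it is exactly 1-dimensional because rank(I - K) = 3). Kernel of the adjoint: K is real, so (I - K)^* = I - K^T = I - v u^T, and (I - v u^T) v = v - v (u·v) = 0; hence ker((I - K)^*) = span{v} = span{(3, -2, 1, 1)}. Therefore (I - K) x = y is solvable iff <y, v> = 0, i.e. iff 3y_1 - 2y_2 + y_3 + y_4 = 0. When this holds, K y = u (v·y) = 0, so (I - K) y = y and x = y is a particular solution; the full solution set is the line x = y + c·u = y + c·(1, 2, 2, 0), c ∈ C.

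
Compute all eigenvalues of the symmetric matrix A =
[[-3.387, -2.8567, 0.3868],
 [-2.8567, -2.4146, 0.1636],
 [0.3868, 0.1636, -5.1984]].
sigma(A) ≈ {-6, -5, 0}

A is real symmetric, so its spectrum consists of real eigenvalues. Expanding the characteristic polynomial of the displayed matrix gives
  det(λ I - A) = p(λ) = λ^3 + (11)λ^2 + (30)λ + (0).
Solving p(λ) = 0 yields eigenvalues ≈ -6, -5, 0. (A is shown rounded to 4 decimals, so these recover the underlying integer eigenvalues to within that precision.)
Verification: the trace of A = -11 equals the sum of eigenvalues -11, and det(A) ≈ -0.0007 matches the eigenvalue product 0.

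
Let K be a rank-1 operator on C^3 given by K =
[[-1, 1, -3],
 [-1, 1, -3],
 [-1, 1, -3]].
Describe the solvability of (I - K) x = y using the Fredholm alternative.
(I - K) is invertible (det(I - K) = 4 ≠ 0), so for every y in C^3 the equation (I - K) x = y has a unique solution.

K has rank 1, so it is an outer product K = u v^T: every row of K is a multiple of one row vector. Reading off the entries, u = (-1, -1, -1) and v = (1, -1, 3) (row i of K equals u_i·v^T). A rank-one matrix u v^T satisfies K u = u (v·u) and kills the (2)-dimensional subspace v^⊥, so its characteristic polynomial is lambda^2 (lambda - v·u) with v·u = tr K = -3. Hence the eigenvalues of I - K are 1 (multiplicity 2) and 1 - (-3) = 4, so det(I - K) = 4. (Direct check: I - K =
[[2, -1, 3],
 [1, 0, 3],
 [1, -1, 4]]
has determinant 4.) The finite-dimensional Fredholm alternative says: either (I - K) is invertible, or ker(I - K) ≠ {0} and then range(I - K) = ker((I - K)^*)^⊥, with dim ker(I - K) = dim ker((I - K)^*). Since det(I - K) ≠ 0, 1 is not an eigenvalue of K and ker(I - K) = {0}, so we are in the first case: for every y there is a unique x = (I - K)^(-1) y. Explicitly, by the Sherman–Morrison formula, (I - u v^T)^(-1) = I + u v^T/(1 - v·u), i.e. (I - K)^(-1) = I + K/(4).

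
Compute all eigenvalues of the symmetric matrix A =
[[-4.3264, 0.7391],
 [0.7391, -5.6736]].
sigma(A) ≈ {-6, -4}

A is real symmetric, so its spectrum consists of real eigenvalues. Expanding the characteristic polynomial of the displayed matrix gives
  det(λ I - A) = p(λ) = λ^2 + (10)λ + (24).
Solving p(λ) = 0 yields eigenvalues ≈ -6, -4. (A is shown rounded to 4 decimals, so these recover the underlying integer eigenvalues to within that precision.)
Verification: the trace of A = -10 equals the sum of eigenvalues -10, and det(A) ≈ 24.0000 matches the eigenvalue product 24.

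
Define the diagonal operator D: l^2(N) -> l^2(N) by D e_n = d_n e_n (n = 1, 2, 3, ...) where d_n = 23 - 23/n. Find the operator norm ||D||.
||D|| = 23

For a diagonal operator on l^2 with entries d_n, ||D|| = sup_n |d_n|. Here d_1 = 0, d_2 = 23/2, ..., and d_n = 23 - 23/n increases monotonically toward 23. All terms lie in [0, 23), so |d_n| = d_n and the supremum is the limit 23, which is not attained by any individual d_n. Hence ||D|| = 23.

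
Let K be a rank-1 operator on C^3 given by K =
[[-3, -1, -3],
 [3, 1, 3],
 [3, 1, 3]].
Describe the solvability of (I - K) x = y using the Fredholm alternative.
(I - K) is singular (det(I - K) = 0, i.e. 1 ∈ sigma(K)). (I - K) x = y is solvable iff y ⊥ ker((I - K)^*) = span{(-3, -1, -3)}, i.e. iff -3y_1 - y_2 - 3y_3 = 0. When solvable, the solutions are x = y + c·(1, -1, -1), c arbitrary (ker(I - K) = span{(1, -1, -1)}, dimension 1).

K has rank 1, so it is an outer product K = u v^T: every row of K is a multiple of one row vector. Reading off the entries, u = (1, -1, -1) and v = (-3, -1, -3) (row i of K equals u_i·v^T). A rank-one matrix u v^T satisfies K u = u (v·u) and kills the (2)-dimensional subspace v^⊥, so its characteristic polynomial is lambda^2 (lambda - v·u) with v·u = tr K = 1. Hence the eigenvalues of I - K are 1 (multiplicity 2) and 1 - (1) = 0, so det(I - K) = 0. (Direct check: I - K =
[[4, 1, 3],
 [-3, 0, -3],
 [-3, -1, -2]]
has determinant 0.) So 1 is an eigenvalue of K and (I - K) is not invertible. The finite-dimensional Fredholm alternative says: either (I - K) is invertible, or ker(I - K) ≠ {0} and then range(I - K) = ker((I - K)^*)^⊥, with dim ker(I - K) = dim ker((I - K)^*). We are in the second case, so we need both kernels. Kernel of I - K: (I - K) u = u - u (v·u) = u - u = 0, so ker(I - K) = span{u} = span{(1, -1, -1)} (it is exactly 1-dimensional because rank(I - K) = 2). Kernel of the adjoint: K is real, so (I - K)^* = I - K^T = I - v u^T, and (I - v u^T) v = v - v (u·v) = 0; hence ker((I - K)^*) = span{v} = span{(-3, -1, -3)}. Therefore (I - K) x = y is solvable iff <y, v> = 0, i.e. iff -3y_1 - y_2 - 3y_3 = 0. When this holds, K y = u (v·y) = 0, so (I - K) y = y and x = y is a particular solution; the full solution set is the line x = y + c·u = y + c·(1, -1, -1), c ∈ C.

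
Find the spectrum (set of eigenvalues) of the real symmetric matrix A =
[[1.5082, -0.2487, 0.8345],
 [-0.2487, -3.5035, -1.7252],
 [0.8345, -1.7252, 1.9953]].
sigma(A) ≈ {-4, 1, 3}

A is real symmetric, so its spectrum consists of real eigenvalues. Expanding the characteristic polynomial of the displayed matrix gives
  det(λ I - A) = p(λ) = λ^3 + (0)λ^2 + (-13)λ + (12).
Solving p(λ) = 0 yields eigenvalues ≈ -4, 1, 3. (A is shown rounded to 4 decimals, so these recover the underlying integer eigenvalues to within that precision.)
Verification: the trace of A = 0 equals the sum of eigenvalues 0, and det(A) ≈ -11.9995 matches the eigenvalue product -12.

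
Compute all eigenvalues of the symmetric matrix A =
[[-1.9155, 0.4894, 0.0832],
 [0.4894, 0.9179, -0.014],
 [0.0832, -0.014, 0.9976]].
sigma(A) ≈ {-2, 1} (1 with multiplicity 2)

A is real symmetric, so its spectrum consists of real eigenvalues. Expanding the characteristic polynomial of the displayed matrix gives
  det(λ I - A) = p(λ) = λ^3 + (0)λ^2 + (-3)λ + (2).
Solving p(λ) = 0 yields eigenvalues ≈ -2, 1, 1. (A is shown rounded to 4 decimals, so these recover the underlying integer eigenvalues to within that precision.)
Verification: the trace of A = 0 equals the sum of eigenvalues 0, and det(A) ≈ -2.0001 matches the eigenvalue product -2.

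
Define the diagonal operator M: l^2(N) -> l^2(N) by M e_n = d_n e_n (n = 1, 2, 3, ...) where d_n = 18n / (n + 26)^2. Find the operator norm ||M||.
||M|| = 9/52 (attained at n = 26)

For M diagonal, ||M|| = sup_n |d_n|. Treat f(x) = 18x / (x + 26)^2 for real x > 0. By the quotient rule, f'(x) = 18(26 - x)/(x + 26)^3, which is positive for x < 26 and negative for x > 26. So f has a unique maximum at x = 26, and since 26 is a positive integer, the supremum over n ≥ 1 is attained at n = 26: d_26 = 18·26/(26 + 26)^2 = 18·26/2704 = 9/52. Hence ||M|| = 9/52.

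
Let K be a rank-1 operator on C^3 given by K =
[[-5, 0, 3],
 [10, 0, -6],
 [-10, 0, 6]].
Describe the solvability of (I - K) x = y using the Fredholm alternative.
(I - K) is singular (det(I - K) = 0, i.e. 1 ∈ sigma(K)). (I - K) x = y is solvable iff y ⊥ ker((I - K)^*) = span{(-5, 0, 3)}, i.e. iff -5y_1 + 3y_3 = 0. When solvable, the solutions are x = y + c·(1, -2, 2), c arbitrary (ker(I - K) = span{(1, -2, 2)}, dimension 1).

K has rank 1, so it is an outer product K = u v^T: every row of K is a multiple of one row vector. Reading off the entries, u = (1, -2, 2) and v = (-5, 0, 3) (row i of K equals u_i·v^T). A rank-one matrix u v^T satisfies K u = u (v·u) and kills the (2)-dimensional subspace v^⊥, so its characteristic polynomial is lambda^2 (lambda - v·u) with v·u = tr K = 1. Hence the eigenvalues of I - K are 1 (multiplicity 2) and 1 - (1) = 0, so det(I - K) = 0. (Direct check: I - K =
[[6, 0, -3],
 [-10, 1, 6],
 [10, 0, -5]]
has determinant 0.) So 1 is an eigenvalue of K and (I - K) is not invertible. The finite-dimensional Fredholm alternative says: either (I - K) is invertible, or ker(I - K) ≠ {0} and then range(I - K) = ker((I - K)^*)^⊥, with dim ker(I - K) = dim ker((I - K)^*). We are in the second case, so we need both kernels. Kernel of I - K: (I - K) u = u - u (v·u) = u - u = 0, so ker(I - K) = span{u} = span{(1, -2, 2)} (it is exactly 1-dimensional because rank(I - K) = 2). Kernel of the adjoint: K is real, so (I - K)^* = I - K^T = I - v u^T, and (I - v u^T) v = v - v (u·v) = 0; hence ker((I - K)^*) = span{v} = span{(-5, 0, 3)}. Therefore (I - K) x = y is solvable iff <y, v> = 0, i.e. iff -5y_1 + 3y_3 = 0. When this holds, K y = u (v·y) = 0, so (I - K) y = y and x = y is a particular solution; the full solution set is the line x = y + c·u = y + c·(1, -2, 2), c ∈ C.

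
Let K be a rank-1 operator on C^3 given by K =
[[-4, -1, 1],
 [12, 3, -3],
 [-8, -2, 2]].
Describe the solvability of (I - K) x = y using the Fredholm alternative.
(I - K) is singular (det(I - K) = 0, i.e. 1 ∈ sigma(K)). (I - K) x = y is solvable iff y ⊥ ker((I - K)^*) = span{(-4, -1, 1)}, i.e. iff -4y_1 - y_2 + y_3 = 0. When solvable, the solutions are x = y + c·(1, -3, 2), c arbitrary (ker(I - K) = span{(1, -3, 2)}, dimension 1).

K has rank 1, so it is an outer product K = u v^T: every row of K is a multiple of one row vector. Reading off the entries, u = (1, -3, 2) and v = (-4, -1, 1) (row i of K equals u_i·v^T). A rank-one matrix u v^T satisfies K u = u (v·u) and kills the (2)-dimensional subspace v^⊥, so its characteristic polynomial is lambda^2 (lambda - v·u) with v·u = tr K = 1. Hence the eigenvalues of I - K are 1 (multiplicity 2) and 1 - (1) = 0, so det(I - K) = 0. (Direct check: I - K =
[[5, 1, -1],
 [-12, -2, 3],
 [8, 2, -1]]
has determinant 0.) So 1 is an eigenvalue of K and (I - K) is not invertible. The finite-dimensional Fredholm alternative says: either (I - K) is invertible, or ker(I - K) ≠ {0} and then range(I - K) = ker((I - K)^*)^⊥, with dim ker(I - K) = dim ker((I - K)^*). We are in the second case, so we need both kernels. Kernel of I - K: (I - K) u = u - u (v·u) = u - u = 0, so ker(I - K) = span{u} = span{(1, -3, 2)} (it is exactly 1-dimensional because rank(I - K) = 2). Kernel of the adjoint: K is real, so (I - K)^* = I - K^T = I - v u^T, and (I - v u^T) v = v - v (u·v) = 0; hence ker((I - K)^*) = span{v} = span{(-4, -1, 1)}. Therefore (I - K) x = y is solvable iff <y, v> = 0, i.e. iff -4y_1 - y_2 + y_3 = 0. When this holds, K y = u (v·y) = 0, so (I - K) y = y and x = y is a particular solution; the full solution set is the line x = y + c·u = y + c·(1, -3, 2), c ∈ C.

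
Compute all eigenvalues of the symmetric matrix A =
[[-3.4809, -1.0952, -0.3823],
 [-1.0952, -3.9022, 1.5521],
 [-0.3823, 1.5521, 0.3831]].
sigma(A) ≈ {-5, -3, 1}

A is real symmetric, so its spectrum consists of real eigenvalues. Expanding the characteristic polynomial of the displayed matrix gives
  det(λ I - A) = p(λ) = λ^3 + (7)λ^2 + (7)λ + (-15).
Solving p(λ) = 0 yields eigenvalues ≈ -5, -3, 1. (A is shown rounded to 4 decimals, so these recover the underlying integer eigenvalues to within that precision.)
Verification: the trace of A = -7 equals the sum of eigenvalues -7, and det(A) ≈ 14.9998 matches the eigenvalue product 15.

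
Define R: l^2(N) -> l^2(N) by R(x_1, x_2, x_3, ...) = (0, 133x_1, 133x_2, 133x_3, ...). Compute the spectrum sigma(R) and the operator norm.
sigma(R) = closed disk {z in C : |z| ≤ 133}; ||R|| = 133

Note R = 133·U where U is the unit right shift (U x)_k = x_{k-1} (with x_0 := 0); so ||R|| = 133||U|| and sigma(R) = 133·sigma(U). ||R x||^2 = sum_{k≥1} |133x_k|^2 = 17689||x||^2, so ||R|| = 133 and sigma(R) ⊂ {|z| ≤ 133}. For any |lambda| < 133, the equation (R - lambda I) x = 0 forces x_1 = 0, then 133x_k = lambda x_{k+1} ⇒ x = 0, so R has no eigenvalues. But (R - lambda I) is not surjective for |lambda| < 133: solving (R - lambda I) x = e_1 would require x_n proportional to (lambda/133)^(-n), which is not in l^2. So every |lambda| < 133 lies in the residual spectrum. The boundary |lambda| = 133 is in the approximate point spectrum (the spectrum is closed). Hence sigma(R) is the closed disk of radius 133.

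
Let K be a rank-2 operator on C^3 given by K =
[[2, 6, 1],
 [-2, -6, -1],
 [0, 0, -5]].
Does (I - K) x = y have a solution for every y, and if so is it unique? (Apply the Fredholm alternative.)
(I - K) is invertible (det(I - K) = 30 ≠ 0), so for every y in C^3 the equation (I - K) x = y has a unique solution.

K has rank 2 and factors as K = U V^T = u1 v1^T + u2 v2^T with u1 = (-1, 1, -1), v1 = (-1, -3, 2), u2 = (-1, 1, 1), v2 = (-1, -3, -3) (multiplying out reproduces the displayed K). The nonzero eigenvalues of U V^T coincide with those of the 2 x 2 matrix G = V^T U = [[v1·u1, v1·u2], [v2·u1, v2·u2]] = [[-4, 0], [1, -5]], and by the Sylvester determinant identity det(I_3 - U V^T) = det(I_2 - V^T U) = det([[5, 0], [-1, 6]]) = (5)(6) - (0)(-1) = 30. (Direct check: I - K =
[[-1, -6, -1],
 [2, 7, 1],
 [0, 0, 6]]
has determinant 30.) The finite-dimensional Fredholm alternative says: either (I - K) is invertible, or ker(I - K) ≠ {0} and then range(I - K) = ker((I - K)^*)^⊥, with dim ker(I - K) = dim ker((I - K)^*). Since det(I - K) ≠ 0, 1 is not an eigenvalue of K and ker(I - K) = {0}, so we are in the first case: for every y there is a unique x = (I - K)^(-1) y. (Explicitly, by the Woodbury identity, (I - U V^T)^(-1) = I + U (I_2 - G)^(-1) V^T.)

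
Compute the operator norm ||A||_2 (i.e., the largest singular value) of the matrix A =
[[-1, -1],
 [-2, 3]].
||A||_2 = sqrt((15 + sqrt(125))/2) ≈ 3.618 (= sqrt(largest eigenvalue of A^T A))

||A||_2 = sigma_max(A) = sqrt(lambda_max(A^T A)). Form the symmetric matrix M = A^T A =
[[5, -5],
 [-5, 10]].
Its characteristic polynomial (trace, determinant of M give the coefficients) is
  p(λ) = det(λ I - M) = λ^2 - 15λ + 25.
For λ^2 - 15λ + 25 the discriminant is 125. It is nonnegative but not a perfect square, so the roots are real and irrational: λ = (15 ± sqrt(125))/2 ≈ 13.0902, 1.9098.
So the eigenvalues of A^T A are ≈ 1.9098, 13.0902 (all ≥ 0, as they must be for A^T A). The largest is λ_max = (15 + sqrt(125))/2 ≈ 13.0902, hence ||A||_2 = sqrt(λ_max) = sqrt((15 + sqrt(125))/2) ≈ 3.618.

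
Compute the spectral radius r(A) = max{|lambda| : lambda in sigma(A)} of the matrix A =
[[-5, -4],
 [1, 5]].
r(A) = sqrt(84)/2 ≈ 4.5826

The eigenvalues of A are the roots of its characteristic polynomial. With M = A (coefficients from the trace and determinant):
  p(λ) = det(λ I - M) = λ^2 - 21.
For λ^2 - 21 the discriminant is 84. It is nonnegative but not a perfect square, so the roots are real and irrational: λ = ± sqrt(84)/2 ≈ 4.5826, -4.5826.
Thus the eigenvalues (to 4 decimals) are 4.5826 (modulus 4.5826); -4.5826 (modulus 4.5826). The spectral radius is the largest modulus: r(A) = sqrt(84)/2 ≈ 4.5826. (Cross-check: r(A) ≤ ||A||_2 ≈ 7.7202; equality holds whenever A is normal, though it can also hold for some non-normal A.)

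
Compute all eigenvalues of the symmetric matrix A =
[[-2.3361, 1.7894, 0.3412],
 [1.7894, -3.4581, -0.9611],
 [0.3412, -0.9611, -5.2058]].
sigma(A) ≈ {-6, -4, -1}

A is real symmetric, so its spectrum consists of real eigenvalues. Expanding the characteristic polynomial of the displayed matrix gives
  det(λ I - A) = p(λ) = λ^3 + (11)λ^2 + (34)λ + (24).
Solving p(λ) = 0 yields eigenvalues ≈ -6, -4, -1. (A is shown rounded to 4 decimals, so these recover the underlying integer eigenvalues to within that precision.)
Verification: the trace of A = -11 equals the sum of eigenvalues -11, and det(A) ≈ -23.9993 matches the eigenvalue product -24.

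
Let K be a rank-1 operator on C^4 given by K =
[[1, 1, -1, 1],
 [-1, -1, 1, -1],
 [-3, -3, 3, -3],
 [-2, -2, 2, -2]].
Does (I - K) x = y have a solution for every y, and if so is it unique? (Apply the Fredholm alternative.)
(I - K) is singular (det(I - K) = 0, i.e. 1 ∈ sigma(K)). (I - K) x = y is solvable iff y ⊥ ker((I - K)^*) = span{(1, 1, -1, 1)}, i.e. iff y_1 + y_2 - y_3 + y_4 = 0. When solvable, the solutions are x = y + c·(1, -1, -3, -2), c arbitrary (ker(I - K) = span{(1, -1, -3, -2)}, dimension 1).

K has rank 1, so it is an outer product K = u v^T: every row of K is a multiple of one row vector. Reading off the entries, u = (1, -1, -3, -2) and v = (1, 1, -1, 1) (row i of K equals u_i·v^T). A rank-one matrix u v^T satisfies K u = u (v·u) and kills the (3)-dimensional subspace v^⊥, so its characteristic polynomial is lambda^3 (lambda - v·u) with v·u = tr K = 1. Hence the eigenvalues of I - K are 1 (multiplicity 3) and 1 - (1) = 0, so det(I - K) = 0. (Direct check: I - K =
[[0, -1, 1, -1],
 [1, 2, -1, 1],
 [3, 3, -2, 3],
 [2, 2, -2, 3]]
has determinant 0.) So 1 is an eigenvalue of K and (I - K) is not invertible. The finite-dimensional Fredholm alternative says: either (I - K) is invertible, or ker(I - K) ≠ {0} and then range(I - K) = ker((I - K)^*)^⊥, with dim ker(I - K) = dim ker((I - K)^*). We are in the second case, so we need both kernels. Kernel of I - K: (I - K) u = u - u (v·u) = u - u = 0, so ker(I - K) = span{u} = span{(1, -1, -3, -2)} (it is exactly 1-dimensional because rank(I - K) = 3). Kernel of the adjoint: K is real, so (I - K)^* = I - K^T = I - v u^T, and (I - v u^T) v = v - v (u·v) = 0; hence ker((I - K)^*) = span{v} = span{(1, 1, -1, 1)}. Therefore (I - K) x = y is solvable iff <y, v> = 0, i.e. iff y_1 + y_2 - y_3 + y_4 = 0. When this holds, K y = u (v·y) = 0, so (I - K) y = y and x = y is a particular solution; the full solution set is the line x = y + c·u = y + c·(1, -1, -3, -2), c ∈ C.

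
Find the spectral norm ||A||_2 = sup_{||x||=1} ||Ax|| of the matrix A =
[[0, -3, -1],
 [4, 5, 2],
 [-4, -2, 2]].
||A||_2 ≈ 7.999 (= sqrt(largest eigenvalue of A^T A))

||A||_2 = sigma_max(A) = sqrt(lambda_max(A^T A)). Form the symmetric matrix M = A^T A =
[[32, 28, 0],
 [28, 38, 9],
 [0, 9, 9]].
Its characteristic polynomial (trace, sum of principal 2x2 minors, determinant of M give the coefficients) is
  p(λ) = det(λ I - M) = λ^3 - 79λ^2 + 981λ - 1296.
No integer candidate from the rational root theorem (±divisors of 1296) is a root, so the roots are irrational. The cubic discriminant is Δ = 1436423301 > 0, so there are three distinct real roots. p(1) = -393 and p(2) = 358 have opposite signs, so a root lies in (1, 2); Newton's method refines it to λ ≈ 1.4985. p(13) = 303 and p(14) = -302 have opposite signs, so a root lies in (13, 14); Newton's method refines it to λ ≈ 13.5167. p(63) = -2997 and p(64) = 48 have opposite signs, so a root lies in (63, 64); Newton's method refines it to λ ≈ 63.9848. Check (Vieta): the three roots sum to 79, matching tr M = 79.
So the eigenvalues of A^T A are ≈ 1.4985, 13.5167, 63.9848 (all ≥ 0, as they must be for A^T A). The largest is λ_max ≈ 63.9848, hence ||A||_2 = sqrt(λ_max) ≈ 7.999.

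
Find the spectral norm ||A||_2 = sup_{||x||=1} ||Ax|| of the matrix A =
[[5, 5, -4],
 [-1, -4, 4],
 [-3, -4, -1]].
||A||_2 ≈ 10.3884 (= sqrt(largest eigenvalue of A^T A))

||A||_2 = sigma_max(A) = sqrt(lambda_max(A^T A)). Form the symmetric matrix M = A^T A =
[[35, 41, -21],
 [41, 57, -32],
 [-21, -32, 33]].
Its characteristic polynomial (trace, sum of principal 2x2 minors, determinant of M give the coefficients) is
  p(λ) = det(λ I - M) = λ^3 - 125λ^2 + 1885λ - 4489.
No integer candidate from the rational root theorem (±divisors of 4489) is a root, so the roots are irrational. The cubic discriminant is Δ = 12152402608 > 0, so there are three distinct real roots. p(2) = -1211 and p(3) = 68 have opposite signs, so a root lies in (2, 3); Newton's method refines it to λ ≈ 2.9418. p(14) = 145 and p(15) = -964 have opposite signs, so a root lies in (14, 15); Newton's method refines it to λ ≈ 14.1396. p(107) = -8876 and p(108) = 803 have opposite signs, so a root lies in (107, 108); Newton's method refines it to λ ≈ 107.9186. Check (Vieta): the three roots sum to 125, matching tr M = 125.
So the eigenvalues of A^T A are ≈ 2.9418, 14.1396, 107.9186 (all ≥ 0, as they must be for A^T A). The largest is λ_max ≈ 107.9186, hence ||A||_2 = sqrt(λ_max) ≈ 10.3884.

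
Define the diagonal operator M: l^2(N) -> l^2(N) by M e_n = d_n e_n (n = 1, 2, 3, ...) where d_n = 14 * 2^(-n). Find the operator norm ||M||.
||M|| = 7 (attained at n = 1)

For M diagonal, ||M|| = sup_n |d_n|. The sequence d_n = 14 * 2^(-n) is positive and strictly decreasing (ratio 2^(-1) < 1), so the supremum is d_1 = 14/2 = 7. Hence ||M|| = 7.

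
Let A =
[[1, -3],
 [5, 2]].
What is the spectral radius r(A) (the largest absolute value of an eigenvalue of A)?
r(A) = sqrt(17) ≈ 4.1231

The eigenvalues of A are the roots of its characteristic polynomial. With M = A (coefficients from the trace and determinant):
  p(λ) = det(λ I - M) = λ^2 - 3λ + 17.
For λ^2 - 3λ + 17 the discriminant is -59. It is negative, so the roots are the complex-conjugate pair λ = 3/2 ± (sqrt(59)/2) i ≈ 1.5 ± 3.8406i. For a conjugate pair the product of the roots equals the constant term, so |λ|^2 = 17 and |λ| = sqrt(17) ≈ 4.1231.
Thus the eigenvalues (to 4 decimals) are 1.5 ± 3.8406i (modulus 4.1231). The spectral radius is the largest modulus: r(A) = sqrt(17) ≈ 4.1231. (Cross-check: r(A) ≤ ||A||_2 ≈ 5.39; equality holds whenever A is normal, though it can also hold for some non-normal A.)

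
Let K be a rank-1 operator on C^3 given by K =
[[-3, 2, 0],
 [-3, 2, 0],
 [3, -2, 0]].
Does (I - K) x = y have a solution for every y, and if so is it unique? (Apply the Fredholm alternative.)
(I - K) is invertible (det(I - K) = 2 ≠ 0), so for every y in C^3 the equation (I - K) x = y has a unique solution.

K has rank 1, so it is an outer product K = u v^T: every row of K is a multiple of one row vector. Reading off the entries, u = (1, 1, -1) and v = (-3, 2, 0) (row i of K equals u_i·v^T). A rank-one matrix u v^T satisfies K u = u (v·u) and kills the (2)-dimensional subspace v^⊥, so its characteristic polynomial is lambda^2 (lambda - v·u) with v·u = tr K = -1. Hence the eigenvalues of I - K are 1 (multiplicity 2) and 1 - (-1) = 2, so det(I - K) = 2. (Direct check: I - K =
[[4, -2, 0],
 [3, -1, 0],
 [-3, 2, 1]]
has determinant 2.) The finite-dimensional Fredholm alternative says: either (I - K) is invertible, or ker(I - K) ≠ {0} and then range(I - K) = ker((I - K)^*)^⊥, with dim ker(I - K) = dim ker((I - K)^*). Since det(I - K) ≠ 0, 1 is not an eigenvalue of K and ker(I - K) = {0}, so we are in the first case: for every y there is a unique x = (I - K)^(-1) y. Explicitly, by the Sherman–Morrison formula, (I - u v^T)^(-1) = I + u v^T/(1 - v·u), i.e. (I - K)^(-1) = I + K/(2).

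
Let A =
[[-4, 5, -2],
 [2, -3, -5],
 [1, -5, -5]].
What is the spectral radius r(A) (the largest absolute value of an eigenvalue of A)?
r(A) ≈ 9.7251

The eigenvalues of A are the roots of its characteristic polynomial. With M = A (coefficients from the trace, the sum of principal 2x2 minors, and det A):
  p(λ) = det(λ I - M) = λ^3 + 12λ^2 + 14λ - 79.
No integer candidate from the rational root theorem (±divisors of 79) is a root, so the roots are irrational. The cubic discriminant is Δ = 155893 > 0, so there are three distinct real roots. p(-10) = -19 and p(-9) = 38 have opposite signs, so a root lies in (-10, -9); Newton's method refines it to λ ≈ -9.7251. p(-5) = 26 and p(-4) = -7 have opposite signs, so a root lies in (-5, -4); Newton's method refines it to λ ≈ -4.2061. p(1) = -52 and p(2) = 5 have opposite signs, so a root lies in (1, 2); Newton's method refines it to λ ≈ 1.9313. Check (Vieta): the three roots sum to -12, matching tr M = -12.
Thus the eigenvalues (to 4 decimals) are -9.7251 (modulus 9.7251); -4.2061 (modulus 4.2061); 1.9313 (modulus 1.9313). The spectral radius is the largest modulus: r(A) ≈ 9.7251. (Cross-check: r(A) ≤ ||A||_2 ≈ 9.8525; equality holds whenever A is normal, though it can also hold for some non-normal A.)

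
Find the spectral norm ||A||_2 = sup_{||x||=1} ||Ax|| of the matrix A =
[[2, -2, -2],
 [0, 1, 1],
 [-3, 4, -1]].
||A||_2 ≈ 5.7934 (= sqrt(largest eigenvalue of A^T A))

||A||_2 = sigma_max(A) = sqrt(lambda_max(A^T A)). Form the symmetric matrix M = A^T A =
[[13, -16, -1],
 [-16, 21, 1],
 [-1, 1, 6]].
Its characteristic polynomial (trace, sum of principal 2x2 minors, determinant of M give the coefficients) is
  p(λ) = det(λ I - M) = λ^3 - 40λ^2 + 219λ - 100.
No integer candidate from the rational root theorem (±divisors of 100) is a root, so the roots are irrational. The cubic discriminant is Δ = 24621764 > 0, so there are three distinct real roots. p(0) = -100 and p(1) = 80 have opposite signs, so a root lies in (0, 1); Newton's method refines it to λ ≈ 0.5021. p(5) = 120 and p(6) = -10 have opposite signs, so a root lies in (5, 6); Newton's method refines it to λ ≈ 5.934. p(33) = -496 and p(34) = 410 have opposite signs, so a root lies in (33, 34); Newton's method refines it to λ ≈ 33.5639. Check (Vieta): the three roots sum to 40, matching tr M = 40.
So the eigenvalues of A^T A are ≈ 0.5021, 5.934, 33.5639 (all ≥ 0, as they must be for A^T A). The largest is λ_max ≈ 33.5639, hence ||A||_2 = sqrt(λ_max) ≈ 5.7934.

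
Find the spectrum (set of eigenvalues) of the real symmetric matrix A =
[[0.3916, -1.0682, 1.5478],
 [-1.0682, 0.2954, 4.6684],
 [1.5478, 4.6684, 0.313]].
sigma(A) ≈ {-5, 1, 5}

A is real symmetric, so its spectrum consists of real eigenvalues. Expanding the characteristic polynomial of the displayed matrix gives
  det(λ I - A) = p(λ) = λ^3 + (-1)λ^2 + (-25)λ + (25).
Solving p(λ) = 0 yields eigenvalues ≈ -5, 1, 5. (A is shown rounded to 4 decimals, so these recover the underlying integer eigenvalues to within that precision.)
Verification: the trace of A = 1 equals the sum of eigenvalues 1, and det(A) ≈ -25.0002 matches the eigenvalue product -25.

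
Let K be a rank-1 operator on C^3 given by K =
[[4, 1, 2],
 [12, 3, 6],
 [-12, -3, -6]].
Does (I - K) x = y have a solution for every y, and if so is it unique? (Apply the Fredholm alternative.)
(I - K) is singular (det(I - K) = 0, i.e. 1 ∈ sigma(K)). (I - K) x = y is solvable iff y ⊥ ker((I - K)^*) = span{(4, 1, 2)}, i.e. iff 4y_1 + y_2 + 2y_3 = 0. When solvable, the solutions are x = y + c·(1, 3, -3), c arbitrary (ker(I - K) = span{(1, 3, -3)}, dimension 1).

K has rank 1, so it is an outer product K = u v^T: every row of K is a multiple of one row vector. Reading off the entries, u = (1, 3, -3) and v = (4, 1, 2) (row i of K equals u_i·v^T). A rank-one matrix u v^T satisfies K u = u (v·u) and kills the (2)-dimensional subspace v^⊥, so its characteristic polynomial is lambda^2 (lambda - v·u) with v·u = tr K = 1. Hence the eigenvalues of I - K are 1 (multiplicity 2) and 1 - (1) = 0, so det(I - K) = 0. (Direct check: I - K =
[[-3, -1, -2],
 [-12, -2, -6],
 [12, 3, 7]]
has determinant 0.) So 1 is an eigenvalue of K and (I - K) is not invertible. The finite-dimensional Fredholm alternative says: either (I - K) is invertible, or ker(I - K) ≠ {0} and then range(I - K) = ker((I - K)^*)^⊥, with dim ker(I - K) = dim ker((I - K)^*). We are in the second case, so we need both kernels. Kernel of I - K: (I - K) u = u - u (v·u) = u - u = 0, so ker(I - K) = span{u} = span{(1, 3, -3)} (it is exactly 1-dimensional because rank(I - K) = 2). Kernel of the adjoint: K is real, so (I - K)^* = I - K^T = I - v u^T, and (I - v u^T) v = v - v (u·v) = 0; hence ker((I - K)^*) = span{v} = span{(4, 1, 2)}. Therefore (I - K) x = y is solvable iff <y, v> = 0, i.e. iff 4y_1 + y_2 + 2y_3 = 0. When this holds, K y = u (v·y) = 0, so (I - K) y = y and x = y is a particular solution; the full solution set is the line x = y + c·u = y + c·(1, 3, -3), c ∈ C.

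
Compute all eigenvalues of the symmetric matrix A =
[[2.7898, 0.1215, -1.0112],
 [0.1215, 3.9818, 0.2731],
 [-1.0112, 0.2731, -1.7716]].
sigma(A) ≈ {-2, 3, 4}

A is real symmetric, so its spectrum consists of real eigenvalues. Expanding the characteristic polynomial of the displayed matrix gives
  det(λ I - A) = p(λ) = λ^3 + (-5)λ^2 + (-2)λ + (24).
Solving p(λ) = 0 yields eigenvalues ≈ -2, 3, 4. (A is shown rounded to 4 decimals, so these recover the underlying integer eigenvalues to within that precision.)
Verification: the trace of A = 5 equals the sum of eigenvalues 5, and det(A) ≈ -24.0002 matches the eigenvalue product -24.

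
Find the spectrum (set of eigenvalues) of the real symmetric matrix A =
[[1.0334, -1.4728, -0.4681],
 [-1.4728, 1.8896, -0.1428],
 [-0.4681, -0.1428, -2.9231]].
sigma(A) ≈ {-3, 0, 3}

A is real symmetric, so its spectrum consists of real eigenvalues. Expanding the characteristic polynomial of the displayed matrix gives
  det(λ I - A) = p(λ) = λ^3 + (0)λ^2 + (-9)λ + (0).
Solving p(λ) = 0 yields eigenvalues ≈ -3, 0, 3. (A is shown rounded to 4 decimals, so these recover the underlying integer eigenvalues to within that precision.)
Verification: the trace of A = 0 equals the sum of eigenvalues 0, and det(A) ≈ 0.0006 matches the eigenvalue product 0.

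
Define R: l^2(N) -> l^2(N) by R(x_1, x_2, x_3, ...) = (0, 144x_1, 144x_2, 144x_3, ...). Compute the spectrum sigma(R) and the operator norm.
sigma(R) = closed disk {z in C : |z| ≤ 144}; ||R|| = 144

Note R = 144·U where U is the unit right shift (U x)_k = x_{k-1} (with x_0 := 0); so ||R|| = 144||U|| and sigma(R) = 144·sigma(U). ||R x||^2 = sum_{k≥1} |144x_k|^2 = 20736||x||^2, so ||R|| = 144 and sigma(R) ⊂ {|z| ≤ 144}. For any |lambda| < 144, the equation (R - lambda I) x = 0 forces x_1 = 0, then 144x_k = lambda x_{k+1} ⇒ x = 0, so R has no eigenvalues. But (R - lambda I) is not surjective for |lambda| < 144: solving (R - lambda I) x = e_1 would require x_n proportional to (lambda/144)^(-n), which is not in l^2. So every |lambda| < 144 lies in the residual spectrum. The boundary |lambda| = 144 is in the approximate point spectrum (the spectrum is closed). Hence sigma(R) is the closed disk of radius 144.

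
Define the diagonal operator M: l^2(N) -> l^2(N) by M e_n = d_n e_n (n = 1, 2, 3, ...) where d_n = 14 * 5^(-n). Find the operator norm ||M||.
||M|| = 14/5 (attained at n = 1)

For M diagonal, ||M|| = sup_n |d_n|. The sequence d_n = 14 * 5^(-n) is positive and strictly decreasing (ratio 5^(-1) < 1), so the supremum is d_1 = 14/5. Hence ||M|| = 14/5.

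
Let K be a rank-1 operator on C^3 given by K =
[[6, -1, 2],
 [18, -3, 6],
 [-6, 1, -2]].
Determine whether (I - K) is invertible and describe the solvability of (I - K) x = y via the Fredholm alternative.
(I - K) is singular (det(I - K) = 0, i.e. 1 ∈ sigma(K)). (I - K) x = y is solvable iff y ⊥ ker((I - K)^*) = span{(6, -1, 2)}, i.e. iff 6y_1 - y_2 + 2y_3 = 0. When solvable, the solutions are x = y + c·(1, 3, -1), c arbitrary (ker(I - K) = span{(1, 3, -1)}, dimension 1).

K has rank 1, so it is an outer product K = u v^T: every row of K is a multiple of one row vector. Reading off the entries, u = (1, 3, -1) and v = (6, -1, 2) (row i of K equals u_i·v^T). A rank-one matrix u v^T satisfies K u = u (v·u) and kills the (2)-dimensional subspace v^⊥, so its characteristic polynomial is lambda^2 (lambda - v·u) with v·u = tr K = 1. Hence the eigenvalues of I - K are 1 (multiplicity 2) and 1 - (1) = 0, so det(I - K) = 0. (Direct check: I - K =
[[-5, 1, -2],
 [-18, 4, -6],
 [6, -1, 3]]
has determinant 0.) So 1 is an eigenvalue of K and (I - K) is not invertible. The finite-dimensional Fredholm alternative says: either (I - K) is invertible, or ker(I - K) ≠ {0} and then range(I - K) = ker((I - K)^*)^⊥, with dim ker(I - K) = dim ker((I - K)^*). We are in the second case, so we need both kernels. Kernel of I - K: (I - K) u = u - u (v·u) = u - u = 0, so ker(I - K) = span{u} = span{(1, 3, -1)} (it is exactly 1-dimensional because rank(I - K) = 2). Kernel of the adjoint: K is real, so (I - K)^* = I - K^T = I - v u^T, and (I - v u^T) v = v - v (u·v) = 0; hence ker((I - K)^*) = span{v} = span{(6, -1, 2)}. Therefore (I - K) x = y is solvable iff <y, v> = 0, i.e. iff 6y_1 - y_2 + 2y_3 = 0. When this holds, K y = u (v·y) = 0, so (I - K) y = y and x = y is a particular solution; the full solution set is the line x = y + c·u = y + c·(1, 3, -1), c ∈ C.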